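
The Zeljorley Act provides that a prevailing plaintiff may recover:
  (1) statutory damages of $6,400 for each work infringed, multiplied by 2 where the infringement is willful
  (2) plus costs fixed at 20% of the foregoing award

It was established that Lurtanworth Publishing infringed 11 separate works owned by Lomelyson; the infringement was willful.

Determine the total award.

$168,960

Statutory damages: 11 × $6,400 = $70,400
Doubled: 2 × $70,400 = $140,800
Costs: 20% of $140,800 = $28,160
Award plus costs: $140,800 + $28,160 = $168,960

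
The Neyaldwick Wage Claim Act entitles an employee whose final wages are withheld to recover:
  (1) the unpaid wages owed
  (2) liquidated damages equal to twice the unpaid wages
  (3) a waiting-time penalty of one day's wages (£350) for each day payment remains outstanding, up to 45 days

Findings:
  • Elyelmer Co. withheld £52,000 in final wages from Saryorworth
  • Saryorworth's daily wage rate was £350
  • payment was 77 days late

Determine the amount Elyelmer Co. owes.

£171,750

Doubled: 2 × £52,000 = £104,000
Penalty days: min(77, 45) = 45
Waiting-time penalty: 45 × £350 = £15,750
Total award: £52,000 + £104,000 + £15,750 = £171,750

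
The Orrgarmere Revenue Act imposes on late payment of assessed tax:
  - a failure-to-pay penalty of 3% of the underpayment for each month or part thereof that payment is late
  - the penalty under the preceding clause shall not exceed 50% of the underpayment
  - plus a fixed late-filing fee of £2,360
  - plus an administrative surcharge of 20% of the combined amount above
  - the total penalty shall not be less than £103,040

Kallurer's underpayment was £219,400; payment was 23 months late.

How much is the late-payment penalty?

£134,472

Accrued rate: 3% × 23 = 69%, capped at 50% → 50%
Failure-to-pay penalty: 50% of £219,400 = £109,700
Penalty before surcharge: £109,700 + £2,360 = £112,060
Administrative surcharge: 20% of £112,060 = £22,412
Total penalty: £112,060 + £22,412 = £134,472
Minimum £103,040: £134,472 meets the minimum, no increase.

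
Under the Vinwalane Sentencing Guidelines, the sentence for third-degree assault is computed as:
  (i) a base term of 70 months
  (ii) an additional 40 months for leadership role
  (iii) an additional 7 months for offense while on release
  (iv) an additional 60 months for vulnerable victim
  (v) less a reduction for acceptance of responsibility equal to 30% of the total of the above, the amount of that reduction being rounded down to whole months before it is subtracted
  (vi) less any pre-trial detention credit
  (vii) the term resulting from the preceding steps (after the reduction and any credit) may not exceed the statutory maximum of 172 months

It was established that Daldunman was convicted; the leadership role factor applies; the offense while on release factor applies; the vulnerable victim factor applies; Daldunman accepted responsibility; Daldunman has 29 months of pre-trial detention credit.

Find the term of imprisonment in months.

Leadership role enhancement: +40 months
Offense while on release enhancement: +7 months
Vulnerable victim enhancement: +60 months
Adjusted term: 70 months + 40 months + 7 months + 60 months = 177 months
Acceptance of responsibility reduction: 30% of 177 months = 53 months (rounded down)
After reduction: 177 − 53 = 124 months
Less pre-trial detention credit: 124 months − 29 months = 95 months
Cap at 172 months: 95 months is within the cap, no reduction.

95 months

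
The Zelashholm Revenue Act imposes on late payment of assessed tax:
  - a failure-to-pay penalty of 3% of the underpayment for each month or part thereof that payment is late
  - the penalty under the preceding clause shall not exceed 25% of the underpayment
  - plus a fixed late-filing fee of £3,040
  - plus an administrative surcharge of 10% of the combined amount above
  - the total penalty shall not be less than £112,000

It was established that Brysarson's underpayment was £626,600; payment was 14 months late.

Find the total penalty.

Accrued rate: 3% × 14 = 42%, capped at 25% → 25%
Failure-to-pay penalty: 25% of £626,600 = £156,650
Penalty before surcharge: £156,650 + £3,040 = £159,690
Administrative surcharge: 10% of £159,690 = £15,969
Total penalty: £159,690 + £15,969 = £175,659
Minimum £112,000: £175,659 meets the minimum, no increase.

£175,659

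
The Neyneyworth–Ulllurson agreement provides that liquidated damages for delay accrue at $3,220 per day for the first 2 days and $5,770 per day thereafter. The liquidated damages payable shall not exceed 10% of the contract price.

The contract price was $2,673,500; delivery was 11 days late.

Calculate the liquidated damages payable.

$58,370

First 2 days: 2 × $3,220 = $6,440
Remaining days: (11 − 2) × $5,770 = $51,930
Accrued per-day damages: $6,440 + $51,930 = $58,370
Cap: 10% of $2,673,500 = $267,350
Cap at $267,350: $58,370 is within the cap, no reduction.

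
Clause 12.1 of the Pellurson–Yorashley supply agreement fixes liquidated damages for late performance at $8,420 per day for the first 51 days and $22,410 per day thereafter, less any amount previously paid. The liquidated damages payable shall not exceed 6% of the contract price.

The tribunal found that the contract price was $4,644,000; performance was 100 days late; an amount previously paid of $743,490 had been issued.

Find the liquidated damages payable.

First 51 days: 51 × $8,420 = $429,420
Remaining days: (100 − 51) × $22,410 = $1,098,090
Accrued per-day damages: $429,420 + $1,098,090 = $1,527,510
Less amount previously paid: $1,527,510 − $743,490 = $784,020
Cap: 6% of $4,644,000 = $278,640
Cap at $278,640: $784,020 exceeds the cap → $278,640

$278,640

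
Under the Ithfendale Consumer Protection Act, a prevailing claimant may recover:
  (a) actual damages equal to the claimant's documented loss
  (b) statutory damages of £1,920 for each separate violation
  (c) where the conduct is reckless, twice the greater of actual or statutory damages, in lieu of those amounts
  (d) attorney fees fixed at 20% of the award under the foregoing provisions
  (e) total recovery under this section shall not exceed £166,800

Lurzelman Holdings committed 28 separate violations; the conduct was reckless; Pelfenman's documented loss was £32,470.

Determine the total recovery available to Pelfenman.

Statutory damages: 28 × £1,920 = £53,760
Greater of actual damages (£32,470) or statutory damages (£53,760): £53,760
Doubled: 2 × £53,760 = £107,520
Attorney fees: 20% of £107,520 = £21,504
Total before cap: £107,520 + £21,504 = £129,024
Cap at £166,800: £129,024 is within the cap, no reduction.

£129,024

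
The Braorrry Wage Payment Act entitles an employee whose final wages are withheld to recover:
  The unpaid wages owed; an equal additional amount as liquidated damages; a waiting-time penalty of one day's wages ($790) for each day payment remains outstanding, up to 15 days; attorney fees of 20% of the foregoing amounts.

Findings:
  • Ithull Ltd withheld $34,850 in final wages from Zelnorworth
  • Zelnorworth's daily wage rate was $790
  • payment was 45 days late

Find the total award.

$97,860

Liquidated damages (equal amount): $34,850
Penalty days: min(45, 15) = 15
Waiting-time penalty: 15 × $790 = $11,850
Subtotal: $34,850 + $34,850 + $11,850 = $81,550
Attorney fees: 20% of $81,550 = $16,310
Total award: $81,550 + $16,310 = $97,860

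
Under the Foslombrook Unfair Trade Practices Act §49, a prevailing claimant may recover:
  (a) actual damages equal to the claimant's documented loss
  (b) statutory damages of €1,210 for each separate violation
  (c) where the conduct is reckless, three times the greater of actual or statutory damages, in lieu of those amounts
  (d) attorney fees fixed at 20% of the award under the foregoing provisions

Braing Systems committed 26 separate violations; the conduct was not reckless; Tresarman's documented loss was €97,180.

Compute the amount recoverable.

€154,368

Statutory damages: 26 × €1,210 = €31,460
Conduct not reckless: the in-lieu enhancement does not apply.
Actual plus statutory damages: €97,180 + €31,460 = €128,640
Attorney fees: 20% of €128,640 = €25,728
Total recovery: €128,640 + €25,728 = €154,368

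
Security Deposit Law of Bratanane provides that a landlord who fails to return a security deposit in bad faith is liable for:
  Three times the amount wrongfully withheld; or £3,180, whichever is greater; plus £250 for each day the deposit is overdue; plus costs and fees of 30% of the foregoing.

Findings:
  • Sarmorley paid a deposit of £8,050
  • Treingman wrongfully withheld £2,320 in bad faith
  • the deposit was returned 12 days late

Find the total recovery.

£12,948

Trebled: 3 × £2,320 = £6,960
Minimum £3,180: £6,960 meets the minimum, no increase.
Late-return penalty: 12 × £250 = £3,000
Damages plus late penalty: £6,960 + £3,000 = £9,960
Costs and fees: 30% of £9,960 = £2,988
Total recovery: £9,960 + £2,988 = £12,948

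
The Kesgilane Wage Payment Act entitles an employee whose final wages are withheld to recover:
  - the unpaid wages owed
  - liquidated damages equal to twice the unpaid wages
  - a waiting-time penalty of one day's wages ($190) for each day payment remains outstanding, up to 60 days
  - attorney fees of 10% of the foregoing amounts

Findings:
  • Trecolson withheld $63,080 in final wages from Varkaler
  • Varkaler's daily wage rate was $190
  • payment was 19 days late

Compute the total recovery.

Total award: $212,135

Doubled: 2 × $63,080 = $126,160
Penalty days: min(19, 60) = 19
Waiting-time penalty: 19 × $190 = $3,610
Subtotal: $63,080 + $126,160 + $3,610 = $192,850
Attorney fees: 10% of $192,850 = $19,285
Total award: $192,850 + $19,285 = $212,135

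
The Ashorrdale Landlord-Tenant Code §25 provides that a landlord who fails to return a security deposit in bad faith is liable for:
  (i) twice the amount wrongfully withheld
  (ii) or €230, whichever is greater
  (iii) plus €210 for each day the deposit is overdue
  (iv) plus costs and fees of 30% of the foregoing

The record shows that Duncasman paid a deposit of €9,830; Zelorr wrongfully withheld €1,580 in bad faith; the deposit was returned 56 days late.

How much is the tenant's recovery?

Doubled: 2 × €1,580 = €3,160
Minimum €230: €3,160 meets the minimum, no increase.
Late-return penalty: 56 × €210 = €11,760
Damages plus late penalty: €3,160 + €11,760 = €14,920
Costs and fees: 30% of €14,920 = €4,476
Total recovery: €14,920 + €4,476 = €19,396

€19,396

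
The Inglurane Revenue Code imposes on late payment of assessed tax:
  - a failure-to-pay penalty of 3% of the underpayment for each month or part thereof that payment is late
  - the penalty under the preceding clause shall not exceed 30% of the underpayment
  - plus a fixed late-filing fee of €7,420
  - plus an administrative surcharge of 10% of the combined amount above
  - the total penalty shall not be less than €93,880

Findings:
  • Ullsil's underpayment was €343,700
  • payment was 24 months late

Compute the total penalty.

Accrued rate: 3% × 24 = 72%, capped at 30% → 30%
Failure-to-pay penalty: 30% of €343,700 = €103,110
Penalty before surcharge: €103,110 + €7,420 = €110,530
Administrative surcharge: 10% of €110,530 = €11,053
Total penalty: €110,530 + €11,053 = €121,583
Minimum €93,880: €121,583 meets the minimum, no increase.

€121,583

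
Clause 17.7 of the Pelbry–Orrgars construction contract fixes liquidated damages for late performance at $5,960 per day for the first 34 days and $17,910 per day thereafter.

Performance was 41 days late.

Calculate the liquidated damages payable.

$328,010

First 34 days: 34 × $5,960 = $202,640
Remaining days: (41 − 34) × $17,910 = $125,370
Accrued per-day damages: $202,640 + $125,370 = $328,010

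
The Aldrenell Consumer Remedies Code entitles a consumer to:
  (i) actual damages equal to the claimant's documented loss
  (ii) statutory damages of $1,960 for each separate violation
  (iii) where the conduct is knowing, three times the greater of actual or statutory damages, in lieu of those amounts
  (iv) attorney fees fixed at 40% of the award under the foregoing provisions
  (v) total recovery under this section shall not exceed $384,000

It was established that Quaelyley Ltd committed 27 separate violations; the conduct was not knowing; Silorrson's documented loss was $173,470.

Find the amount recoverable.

$316,946

Statutory damages: 27 × $1,960 = $52,920
Conduct not knowing: the in-lieu enhancement does not apply.
Actual plus statutory damages: $173,470 + $52,920 = $226,390
Attorney fees: 40% of $226,390 = $90,556
Total before cap: $226,390 + $90,556 = $316,946
Cap at $384,000: $316,946 is within the cap, no reduction.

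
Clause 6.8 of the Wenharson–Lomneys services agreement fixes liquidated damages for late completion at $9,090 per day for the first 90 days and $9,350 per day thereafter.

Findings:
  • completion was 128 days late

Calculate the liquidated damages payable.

First 90 days: 90 × $9,090 = $818,100
Remaining days: (128 − 90) × $9,350 = $355,300
Accrued per-day damages: $818,100 + $355,300 = $1,173,400

$1,173,400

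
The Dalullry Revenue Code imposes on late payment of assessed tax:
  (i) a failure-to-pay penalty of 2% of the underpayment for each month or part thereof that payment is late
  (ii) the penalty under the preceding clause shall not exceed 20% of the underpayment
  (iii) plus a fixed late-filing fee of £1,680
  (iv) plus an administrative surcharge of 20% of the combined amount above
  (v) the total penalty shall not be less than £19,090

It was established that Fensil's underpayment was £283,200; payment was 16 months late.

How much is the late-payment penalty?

£69,984

Accrued rate: 2% × 16 = 32%, capped at 20% → 20%
Failure-to-pay penalty: 20% of £283,200 = £56,640
Penalty before surcharge: £56,640 + £1,680 = £58,320
Administrative surcharge: 20% of £58,320 = £11,664
Total penalty: £58,320 + £11,664 = £69,984
Minimum £19,090: £69,984 meets the minimum, no increase.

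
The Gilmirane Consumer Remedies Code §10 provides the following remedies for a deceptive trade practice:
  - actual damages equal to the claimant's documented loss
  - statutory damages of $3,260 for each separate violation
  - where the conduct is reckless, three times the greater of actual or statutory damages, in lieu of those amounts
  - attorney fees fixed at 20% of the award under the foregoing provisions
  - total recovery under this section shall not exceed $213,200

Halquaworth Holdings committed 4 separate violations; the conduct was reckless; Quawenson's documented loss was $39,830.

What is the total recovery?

Statutory damages: 4 × $3,260 = $13,040
Greater of actual damages ($39,830) or statutory damages ($13,040): $39,830
Trebled: 3 × $39,830 = $119,490
Attorney fees: 20% of $119,490 = $23,898
Total before cap: $119,490 + $23,898 = $143,388
Cap at $213,200: $143,388 is within the cap, no reduction.

$143,388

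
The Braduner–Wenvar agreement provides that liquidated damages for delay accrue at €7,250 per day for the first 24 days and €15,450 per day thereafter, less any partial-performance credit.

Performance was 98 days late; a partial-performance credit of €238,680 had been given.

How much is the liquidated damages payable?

€1,078,620

First 24 days: 24 × €7,250 = €174,000
Remaining days: (98 − 24) × €15,450 = €1,143,300
Accrued per-day damages: €174,000 + €1,143,300 = €1,317,300
Less partial-performance credit: €1,317,300 − €238,680 = €1,078,620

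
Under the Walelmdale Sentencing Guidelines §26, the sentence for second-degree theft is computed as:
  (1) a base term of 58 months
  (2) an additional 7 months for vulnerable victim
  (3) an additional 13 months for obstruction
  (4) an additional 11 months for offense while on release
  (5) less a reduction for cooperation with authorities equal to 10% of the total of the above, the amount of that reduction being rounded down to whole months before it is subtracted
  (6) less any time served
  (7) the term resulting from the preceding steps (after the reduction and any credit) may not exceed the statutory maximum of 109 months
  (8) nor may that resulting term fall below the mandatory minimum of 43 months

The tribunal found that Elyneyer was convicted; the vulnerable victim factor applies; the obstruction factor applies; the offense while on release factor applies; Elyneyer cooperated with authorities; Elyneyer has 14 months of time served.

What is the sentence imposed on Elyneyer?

Vulnerable victim enhancement: +7 months
Obstruction enhancement: +13 months
Offense while on release enhancement: +11 months
Adjusted term: 58 months + 7 months + 13 months + 11 months = 89 months
Cooperation with authorities reduction: 10% of 89 months = 8 months (rounded down)
After reduction: 89 − 8 = 81 months
Less time served: 81 months − 14 months = 67 months
Cap at 109 months: 67 months is within the cap, no reduction.
Minimum 43 months: 67 months meets the minimum, no increase.

67 months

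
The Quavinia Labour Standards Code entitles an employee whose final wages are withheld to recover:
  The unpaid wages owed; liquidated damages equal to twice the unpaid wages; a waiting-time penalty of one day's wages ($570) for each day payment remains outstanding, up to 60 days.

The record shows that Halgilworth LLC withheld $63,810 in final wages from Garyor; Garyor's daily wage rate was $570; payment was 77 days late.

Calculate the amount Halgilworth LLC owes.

$225,630

Doubled: 2 × $63,810 = $127,620
Penalty days: min(77, 60) = 60
Waiting-time penalty: 60 × $570 = $34,200
Total award: $63,810 + $127,620 + $34,200 = $225,630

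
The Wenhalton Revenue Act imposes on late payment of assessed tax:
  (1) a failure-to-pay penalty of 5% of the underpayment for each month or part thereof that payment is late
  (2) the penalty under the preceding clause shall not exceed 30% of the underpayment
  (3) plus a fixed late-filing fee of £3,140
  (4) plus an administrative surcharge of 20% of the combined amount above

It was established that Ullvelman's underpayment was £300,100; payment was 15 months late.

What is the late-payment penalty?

Penalty: £111,804

Accrued rate: 5% × 15 = 75%, capped at 30% → 30%
Failure-to-pay penalty: 30% of £300,100 = £90,030
Penalty before surcharge: £90,030 + £3,140 = £93,170
Administrative surcharge: 20% of £93,170 = £18,634
Total penalty: £93,170 + £18,634 = £111,804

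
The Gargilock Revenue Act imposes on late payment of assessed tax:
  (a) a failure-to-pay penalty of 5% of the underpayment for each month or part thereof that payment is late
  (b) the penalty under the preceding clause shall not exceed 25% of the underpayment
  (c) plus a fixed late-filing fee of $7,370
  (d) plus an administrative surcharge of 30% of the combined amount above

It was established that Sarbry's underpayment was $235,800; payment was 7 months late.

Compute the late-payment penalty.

$86,216

Accrued rate: 5% × 7 = 35%, capped at 25% → 25%
Failure-to-pay penalty: 25% of $235,800 = $58,950
Penalty before surcharge: $58,950 + $7,370 = $66,320
Administrative surcharge: 30% of $66,320 = $19,896
Total penalty: $66,320 + $19,896 = $86,216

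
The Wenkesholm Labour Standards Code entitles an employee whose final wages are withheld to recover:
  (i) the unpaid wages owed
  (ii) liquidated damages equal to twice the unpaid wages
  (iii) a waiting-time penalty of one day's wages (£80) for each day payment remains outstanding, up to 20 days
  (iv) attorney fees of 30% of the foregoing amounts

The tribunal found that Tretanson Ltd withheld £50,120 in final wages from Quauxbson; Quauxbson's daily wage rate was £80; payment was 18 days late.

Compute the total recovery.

Doubled: 2 × £50,120 = £100,240
Penalty days: min(18, 20) = 18
Waiting-time penalty: 18 × £80 = £1,440
Subtotal: £50,120 + £100,240 + £1,440 = £151,800
Attorney fees: 30% of £151,800 = £45,540
Total award: £151,800 + £45,540 = £197,340

Total award: £197,340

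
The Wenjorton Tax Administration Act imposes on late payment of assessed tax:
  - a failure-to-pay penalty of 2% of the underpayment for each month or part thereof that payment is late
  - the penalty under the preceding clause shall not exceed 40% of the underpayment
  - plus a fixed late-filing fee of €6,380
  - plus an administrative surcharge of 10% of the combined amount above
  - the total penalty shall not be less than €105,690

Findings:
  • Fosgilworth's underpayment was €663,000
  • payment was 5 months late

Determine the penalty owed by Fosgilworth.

Accrued rate: 2% × 5 = 10%, capped at 40% → 10%
Failure-to-pay penalty: 10% of €663,000 = €66,300
Penalty before surcharge: €66,300 + €6,380 = €72,680
Administrative surcharge: 10% of €72,680 = €7,268
Total penalty: €72,680 + €7,268 = €79,948
Minimum €105,690: €79,948 is below the minimum → €105,690

€105,690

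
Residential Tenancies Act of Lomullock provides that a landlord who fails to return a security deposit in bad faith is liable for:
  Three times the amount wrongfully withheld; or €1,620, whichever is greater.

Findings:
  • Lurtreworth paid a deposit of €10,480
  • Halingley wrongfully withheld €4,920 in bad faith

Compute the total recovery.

Trebled: 3 × €4,920 = €14,760
Minimum €1,620: €14,760 meets the minimum, no increase.

€14,760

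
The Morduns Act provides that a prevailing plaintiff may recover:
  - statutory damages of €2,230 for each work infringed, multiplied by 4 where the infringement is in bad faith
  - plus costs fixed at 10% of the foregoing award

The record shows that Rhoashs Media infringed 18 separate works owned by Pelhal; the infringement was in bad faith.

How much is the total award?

€176,616

Statutory damages: 18 × €2,230 = €40,140
Multiplied by 4: 4 × €40,140 = €160,560
Costs: 10% of €160,560 = €16,056
Award plus costs: €160,560 + €16,056 = €176,616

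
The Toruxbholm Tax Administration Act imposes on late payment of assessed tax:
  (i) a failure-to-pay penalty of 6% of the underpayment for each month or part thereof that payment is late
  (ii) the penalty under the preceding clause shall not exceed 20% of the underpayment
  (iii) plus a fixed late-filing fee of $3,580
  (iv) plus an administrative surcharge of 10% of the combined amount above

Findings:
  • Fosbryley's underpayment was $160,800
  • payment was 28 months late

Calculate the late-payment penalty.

Accrued rate: 6% × 28 = 168%, capped at 20% → 20%
Failure-to-pay penalty: 20% of $160,800 = $32,160
Penalty before surcharge: $32,160 + $3,580 = $35,740
Administrative surcharge: 10% of $35,740 = $3,574
Total penalty: $35,740 + $3,574 = $39,314

$39,314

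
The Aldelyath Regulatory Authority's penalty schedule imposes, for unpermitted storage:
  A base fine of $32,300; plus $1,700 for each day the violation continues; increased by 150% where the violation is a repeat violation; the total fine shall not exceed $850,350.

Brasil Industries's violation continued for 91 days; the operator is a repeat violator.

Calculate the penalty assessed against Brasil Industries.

Per-day component: 91 × $1,700 = $154,700
Base plus per-day: $32,300 + $154,700 = $187,000
Enhancement: 150% of $187,000 = $280,500
Enhanced fine: $187,000 + $280,500 = $467,500
Cap at $850,350: $467,500 is within the cap, no reduction.

$467,500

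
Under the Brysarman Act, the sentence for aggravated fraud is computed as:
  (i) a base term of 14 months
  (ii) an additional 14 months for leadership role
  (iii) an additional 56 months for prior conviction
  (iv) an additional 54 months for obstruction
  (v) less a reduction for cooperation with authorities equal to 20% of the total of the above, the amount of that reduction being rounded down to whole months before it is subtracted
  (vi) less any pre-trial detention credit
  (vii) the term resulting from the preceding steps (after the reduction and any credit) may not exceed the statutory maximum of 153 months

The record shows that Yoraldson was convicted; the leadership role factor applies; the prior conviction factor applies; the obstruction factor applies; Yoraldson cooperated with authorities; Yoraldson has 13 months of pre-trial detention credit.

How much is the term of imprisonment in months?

Leadership role enhancement: +14 months
Prior conviction enhancement: +56 months
Obstruction enhancement: +54 months
Adjusted term: 14 months + 14 months + 56 months + 54 months = 138 months
Cooperation with authorities reduction: 20% of 138 months = 27 months (rounded down)
After reduction: 138 − 27 = 111 months
Less pre-trial detention credit: 111 months − 13 months = 98 months
Cap at 153 months: 98 months is within the cap, no reduction.

98 months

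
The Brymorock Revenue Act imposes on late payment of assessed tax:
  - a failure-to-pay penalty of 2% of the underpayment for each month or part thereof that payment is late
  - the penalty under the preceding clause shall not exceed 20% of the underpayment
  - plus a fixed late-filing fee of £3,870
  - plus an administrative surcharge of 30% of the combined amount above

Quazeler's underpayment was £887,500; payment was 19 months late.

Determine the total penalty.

Accrued rate: 2% × 19 = 38%, capped at 20% → 20%
Failure-to-pay penalty: 20% of £887,500 = £177,500
Penalty before surcharge: £177,500 + £3,870 = £181,370
Administrative surcharge: 30% of £181,370 = £54,411
Total penalty: £181,370 + £54,411 = £235,781

£235,781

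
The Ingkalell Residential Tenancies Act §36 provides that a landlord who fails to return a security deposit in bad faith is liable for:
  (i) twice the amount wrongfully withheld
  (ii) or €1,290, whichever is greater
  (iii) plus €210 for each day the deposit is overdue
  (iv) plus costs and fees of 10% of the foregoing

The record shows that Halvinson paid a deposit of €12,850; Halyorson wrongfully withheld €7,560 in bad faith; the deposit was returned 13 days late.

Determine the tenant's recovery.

€19,635

Doubled: 2 × €7,560 = €15,120
Minimum €1,290: €15,120 meets the minimum, no increase.
Late-return penalty: 13 × €210 = €2,730
Damages plus late penalty: €15,120 + €2,730 = €17,850
Costs and fees: 10% of €17,850 = €1,785
Total recovery: €17,850 + €1,785 = €19,635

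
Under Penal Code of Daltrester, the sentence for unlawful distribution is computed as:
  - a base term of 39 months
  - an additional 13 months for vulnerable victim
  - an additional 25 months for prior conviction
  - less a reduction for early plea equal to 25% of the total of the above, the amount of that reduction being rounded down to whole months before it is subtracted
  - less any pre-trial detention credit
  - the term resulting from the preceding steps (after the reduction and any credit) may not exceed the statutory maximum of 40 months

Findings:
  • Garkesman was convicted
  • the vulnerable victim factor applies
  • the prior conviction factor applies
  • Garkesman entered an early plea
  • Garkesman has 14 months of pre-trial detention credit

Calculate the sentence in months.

40 months

Vulnerable victim enhancement: +13 months
Prior conviction enhancement: +25 months
Adjusted term: 39 months + 13 months + 25 months = 77 months
Early plea reduction: 25% of 77 months = 19 months (rounded down)
After reduction: 77 − 19 = 58 months
Less pre-trial detention credit: 58 months − 14 months = 44 months
Cap at 40 months: 44 months exceeds the cap → 40 months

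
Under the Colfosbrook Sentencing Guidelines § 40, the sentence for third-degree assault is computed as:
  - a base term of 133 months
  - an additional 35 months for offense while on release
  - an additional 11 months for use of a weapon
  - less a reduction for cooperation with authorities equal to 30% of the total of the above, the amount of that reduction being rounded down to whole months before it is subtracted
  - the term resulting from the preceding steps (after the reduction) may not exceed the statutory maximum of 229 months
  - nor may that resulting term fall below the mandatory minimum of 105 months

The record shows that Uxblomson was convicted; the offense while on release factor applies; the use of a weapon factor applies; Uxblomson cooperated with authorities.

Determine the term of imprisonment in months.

Offense while on release enhancement: +35 months
Use of a weapon enhancement: +11 months
Adjusted term: 133 months + 35 months + 11 months = 179 months
Cooperation with authorities reduction: 30% of 179 months = 53 months (rounded down)
After reduction: 179 − 53 = 126 months
Cap at 229 months: 126 months is within the cap, no reduction.
Minimum 105 months: 126 months meets the minimum, no increase.

126 months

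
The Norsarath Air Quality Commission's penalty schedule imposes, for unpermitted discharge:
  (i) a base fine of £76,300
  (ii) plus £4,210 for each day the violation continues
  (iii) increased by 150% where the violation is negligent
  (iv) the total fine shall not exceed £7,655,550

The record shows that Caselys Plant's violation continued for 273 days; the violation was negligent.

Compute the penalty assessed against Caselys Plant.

£3,064,075

Per-day component: 273 × £4,210 = £1,149,330
Base plus per-day: £76,300 + £1,149,330 = £1,225,630
Enhancement: 150% of £1,225,630 = £1,838,445
Enhanced fine: £1,225,630 + £1,838,445 = £3,064,075
Cap at £7,655,550: £3,064,075 is within the cap, no reduction.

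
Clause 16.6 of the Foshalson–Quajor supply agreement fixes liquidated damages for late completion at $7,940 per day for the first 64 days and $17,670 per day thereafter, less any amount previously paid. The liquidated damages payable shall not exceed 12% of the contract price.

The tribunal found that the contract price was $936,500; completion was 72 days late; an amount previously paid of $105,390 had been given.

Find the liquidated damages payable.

$112,380

First 64 days: 64 × $7,940 = $508,160
Remaining days: (72 − 64) × $17,670 = $141,360
Accrued per-day damages: $508,160 + $141,360 = $649,520
Less amount previously paid: $649,520 − $105,390 = $544,130
Cap: 12% of $936,500 = $112,380
Cap at $112,380: $544,130 exceeds the cap → $112,380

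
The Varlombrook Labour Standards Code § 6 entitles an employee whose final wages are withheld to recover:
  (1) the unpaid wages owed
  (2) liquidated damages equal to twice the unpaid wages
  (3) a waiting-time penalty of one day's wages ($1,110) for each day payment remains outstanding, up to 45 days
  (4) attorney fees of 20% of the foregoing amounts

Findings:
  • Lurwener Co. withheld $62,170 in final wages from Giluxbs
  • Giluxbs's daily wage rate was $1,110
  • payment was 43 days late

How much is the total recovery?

Doubled: 2 × $62,170 = $124,340
Penalty days: min(43, 45) = 43
Waiting-time penalty: 43 × $1,110 = $47,730
Subtotal: $62,170 + $124,340 + $47,730 = $234,240
Attorney fees: 20% of $234,240 = $46,848
Total award: $234,240 + $46,848 = $281,088

$281,088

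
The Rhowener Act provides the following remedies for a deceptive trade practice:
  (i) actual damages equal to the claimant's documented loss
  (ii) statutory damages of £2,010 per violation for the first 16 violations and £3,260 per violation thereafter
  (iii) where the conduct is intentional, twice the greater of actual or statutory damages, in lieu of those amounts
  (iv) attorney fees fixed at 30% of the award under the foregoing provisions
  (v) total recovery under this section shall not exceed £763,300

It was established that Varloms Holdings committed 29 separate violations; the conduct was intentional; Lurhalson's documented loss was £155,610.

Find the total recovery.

£404,586

First 16 violations: 16 × £2,010 = £32,160
Remaining violations: (29 − 16) × £3,260 = £42,380
Statutory damages: £32,160 + £42,380 = £74,540
Greater of actual damages (£155,610) or statutory damages (£74,540): £155,610
Doubled: 2 × £155,610 = £311,220
Attorney fees: 30% of £311,220 = £93,366
Total before cap: £311,220 + £93,366 = £404,586
Cap at £763,300: £404,586 is within the cap, no reduction.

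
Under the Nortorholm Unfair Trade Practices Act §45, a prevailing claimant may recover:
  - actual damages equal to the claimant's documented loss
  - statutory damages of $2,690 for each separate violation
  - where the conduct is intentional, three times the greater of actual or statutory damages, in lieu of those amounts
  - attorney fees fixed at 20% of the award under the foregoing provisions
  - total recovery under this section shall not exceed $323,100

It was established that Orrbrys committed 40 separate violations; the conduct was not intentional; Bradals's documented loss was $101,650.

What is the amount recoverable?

$251,100

Statutory damages: 40 × $2,690 = $107,600
Conduct not intentional: the in-lieu enhancement does not apply.
Actual plus statutory damages: $101,650 + $107,600 = $209,250
Attorney fees: 20% of $209,250 = $41,850
Total before cap: $209,250 + $41,850 = $251,100
Cap at $323,100: $251,100 is within the cap, no reduction.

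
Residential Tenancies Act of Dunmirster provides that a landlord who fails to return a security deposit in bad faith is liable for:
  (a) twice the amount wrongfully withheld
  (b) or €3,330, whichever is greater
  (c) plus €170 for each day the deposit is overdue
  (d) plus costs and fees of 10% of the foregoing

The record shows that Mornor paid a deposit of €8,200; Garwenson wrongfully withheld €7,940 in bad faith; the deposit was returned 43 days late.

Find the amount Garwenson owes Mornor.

Recovery: €25,509

Doubled: 2 × €7,940 = €15,880
Minimum €3,330: €15,880 meets the minimum, no increase.
Late-return penalty: 43 × €170 = €7,310
Damages plus late penalty: €15,880 + €7,310 = €23,190
Costs and fees: 10% of €23,190 = €2,319
Total recovery: €23,190 + €2,319 = €25,509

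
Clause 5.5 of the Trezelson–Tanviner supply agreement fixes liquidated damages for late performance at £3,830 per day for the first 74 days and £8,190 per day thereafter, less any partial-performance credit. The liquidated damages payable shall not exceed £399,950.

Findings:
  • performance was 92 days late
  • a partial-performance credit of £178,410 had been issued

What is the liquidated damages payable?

£252,430

First 74 days: 74 × £3,830 = £283,420
Remaining days: (92 − 74) × £8,190 = £147,420
Accrued per-day damages: £283,420 + £147,420 = £430,840
Less partial-performance credit: £430,840 − £178,410 = £252,430
Cap at £399,950: £252,430 is within the cap, no reduction.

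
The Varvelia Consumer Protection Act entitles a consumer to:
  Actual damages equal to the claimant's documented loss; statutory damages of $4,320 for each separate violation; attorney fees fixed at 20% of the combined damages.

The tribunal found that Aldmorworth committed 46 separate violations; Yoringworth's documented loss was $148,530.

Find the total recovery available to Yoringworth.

Statutory damages: 46 × $4,320 = $198,720
Combined damages: $148,530 + $198,720 = $347,250
Attorney fees: 20% of $347,250 = $69,450
Total recovery: $347,250 + $69,450 = $416,700

$416,700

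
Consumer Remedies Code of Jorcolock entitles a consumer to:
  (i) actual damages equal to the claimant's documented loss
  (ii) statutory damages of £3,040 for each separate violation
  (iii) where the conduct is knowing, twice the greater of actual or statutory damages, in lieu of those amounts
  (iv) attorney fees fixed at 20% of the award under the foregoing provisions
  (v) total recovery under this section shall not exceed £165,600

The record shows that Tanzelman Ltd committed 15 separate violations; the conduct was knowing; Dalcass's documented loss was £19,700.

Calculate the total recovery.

£109,440

Statutory damages: 15 × £3,040 = £45,600
Greater of actual damages (£19,700) or statutory damages (£45,600): £45,600
Doubled: 2 × £45,600 = £91,200
Attorney fees: 20% of £91,200 = £18,240
Total before cap: £91,200 + £18,240 = £109,440
Cap at £165,600: £109,440 is within the cap, no reduction.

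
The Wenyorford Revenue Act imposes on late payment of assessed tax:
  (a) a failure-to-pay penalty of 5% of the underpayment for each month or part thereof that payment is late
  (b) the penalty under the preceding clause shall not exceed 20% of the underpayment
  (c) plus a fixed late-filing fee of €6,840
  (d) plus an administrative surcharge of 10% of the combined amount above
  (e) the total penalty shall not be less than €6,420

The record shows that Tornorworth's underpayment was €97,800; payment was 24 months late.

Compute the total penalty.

€29,040

Accrued rate: 5% × 24 = 120%, capped at 20% → 20%
Failure-to-pay penalty: 20% of €97,800 = €19,560
Penalty before surcharge: €19,560 + €6,840 = €26,400
Administrative surcharge: 10% of €26,400 = €2,640
Total penalty: €26,400 + €2,640 = €29,040
Minimum €6,420: €29,040 meets the minimum, no increase.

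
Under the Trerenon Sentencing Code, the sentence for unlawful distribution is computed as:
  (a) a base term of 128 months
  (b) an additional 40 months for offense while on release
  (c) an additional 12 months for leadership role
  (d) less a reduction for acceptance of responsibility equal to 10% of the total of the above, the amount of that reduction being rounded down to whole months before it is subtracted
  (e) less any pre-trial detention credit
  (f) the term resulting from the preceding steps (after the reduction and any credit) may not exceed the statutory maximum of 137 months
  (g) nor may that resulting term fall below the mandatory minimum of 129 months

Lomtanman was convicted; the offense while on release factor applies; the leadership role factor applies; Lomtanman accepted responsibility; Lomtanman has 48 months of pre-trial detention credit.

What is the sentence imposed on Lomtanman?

129 months

Offense while on release enhancement: +40 months
Leadership role enhancement: +12 months
Adjusted term: 128 months + 40 months + 12 months = 180 months
Acceptance of responsibility reduction: 10% of 180 months = 18 months (rounded down)
After reduction: 180 − 18 = 162 months
Less pre-trial detention credit: 162 months − 48 months = 114 months
Cap at 137 months: 114 months is within the cap, no reduction.
Minimum 129 months: 114 months is below the minimum → 129 months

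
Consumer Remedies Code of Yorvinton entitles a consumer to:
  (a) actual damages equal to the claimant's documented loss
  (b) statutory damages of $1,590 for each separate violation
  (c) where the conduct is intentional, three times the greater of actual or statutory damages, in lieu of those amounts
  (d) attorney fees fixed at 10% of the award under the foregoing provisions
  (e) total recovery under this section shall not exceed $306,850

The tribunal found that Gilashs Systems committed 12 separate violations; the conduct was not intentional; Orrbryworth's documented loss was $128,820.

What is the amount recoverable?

Statutory damages: 12 × $1,590 = $19,080
Conduct not intentional: the in-lieu enhancement does not apply.
Actual plus statutory damages: $128,820 + $19,080 = $147,900
Attorney fees: 10% of $147,900 = $14,790
Total before cap: $147,900 + $14,790 = $162,690
Cap at $306,850: $162,690 is within the cap, no reduction.

$162,690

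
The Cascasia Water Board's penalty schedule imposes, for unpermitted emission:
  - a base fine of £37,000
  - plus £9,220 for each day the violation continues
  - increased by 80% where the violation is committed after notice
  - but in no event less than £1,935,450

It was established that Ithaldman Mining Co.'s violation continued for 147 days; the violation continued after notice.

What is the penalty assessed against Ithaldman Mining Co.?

Per-day component: 147 × £9,220 = £1,355,340
Base plus per-day: £37,000 + £1,355,340 = £1,392,340
Enhancement: 80% of £1,392,340 = £1,113,872
Enhanced fine: £1,392,340 + £1,113,872 = £2,506,212
Minimum £1,935,450: £2,506,212 meets the minimum, no increase.

£2,506,212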